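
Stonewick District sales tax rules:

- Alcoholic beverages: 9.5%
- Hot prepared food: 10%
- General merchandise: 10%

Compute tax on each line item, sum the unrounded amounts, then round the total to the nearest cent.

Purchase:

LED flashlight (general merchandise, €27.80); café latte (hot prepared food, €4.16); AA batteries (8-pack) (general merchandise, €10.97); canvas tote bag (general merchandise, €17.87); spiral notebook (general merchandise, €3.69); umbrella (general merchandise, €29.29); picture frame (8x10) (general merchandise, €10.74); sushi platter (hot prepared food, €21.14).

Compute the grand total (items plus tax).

LED flashlight €27.80: general merchandise → 10% → €2.78
Café latte €4.16: hot prepared food → 10% → €0.416
AA batteries (8-pack) €10.97: general merchandise → 10% → €1.097
Canvas tote bag €17.87: general merchandise → 10% → €1.787
Spiral notebook €3.69: general merchandise → 10% → €0.369
Umbrella €29.29: general merchandise → 10% → €2.929
Picture frame (8x10) €10.74: general merchandise → 10% → €1.074
Sushi platter €21.14: hot prepared food → 10% → €2.114
Subtotal = €125.66; unrounded tax = €12.566 → €12.57; total due = €138.23

€138.23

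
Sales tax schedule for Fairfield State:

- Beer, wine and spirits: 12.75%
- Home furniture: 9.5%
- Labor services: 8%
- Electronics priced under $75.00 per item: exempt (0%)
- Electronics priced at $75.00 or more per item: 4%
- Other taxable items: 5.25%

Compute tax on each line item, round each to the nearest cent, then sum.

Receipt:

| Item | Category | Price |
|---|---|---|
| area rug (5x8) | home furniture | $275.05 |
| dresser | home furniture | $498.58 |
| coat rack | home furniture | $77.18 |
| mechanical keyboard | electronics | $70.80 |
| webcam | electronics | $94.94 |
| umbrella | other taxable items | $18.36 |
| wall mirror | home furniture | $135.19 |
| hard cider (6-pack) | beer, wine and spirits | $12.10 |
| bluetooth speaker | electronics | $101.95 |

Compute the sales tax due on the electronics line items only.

Mechanical keyboard $70.80: electronics, under $75.00 → 0% → $0.00
Webcam $94.94: electronics, $75.00 or more → 4% → $3.80
Bluetooth speaker $101.95: electronics, $75.00 or more → 4% → $4.08
Tax on electronics = $0.00 + $3.80 + $4.08 = $7.88

$7.88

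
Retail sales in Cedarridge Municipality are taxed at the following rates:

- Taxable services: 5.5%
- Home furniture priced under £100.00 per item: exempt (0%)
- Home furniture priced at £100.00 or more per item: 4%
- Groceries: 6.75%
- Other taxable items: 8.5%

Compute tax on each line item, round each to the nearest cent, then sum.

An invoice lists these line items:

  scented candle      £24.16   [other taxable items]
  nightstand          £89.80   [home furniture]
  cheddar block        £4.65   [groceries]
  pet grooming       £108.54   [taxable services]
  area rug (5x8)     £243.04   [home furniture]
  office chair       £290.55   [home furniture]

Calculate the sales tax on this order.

Scented candle £24.16: other taxable items → 8.5% → £2.05
Nightstand £89.80: home furniture, under £100.00 → 0% → £0.00
Cheddar block £4.65: groceries → 6.75% → £0.31
Pet grooming £108.54: taxable services → 5.5% → £5.97
Area rug (5x8) £243.04: home furniture, £100.00 or more → 4% → £9.72
Office chair £290.55: home furniture, £100.00 or more → 4% → £11.62
Total tax = £2.05 + £0.31 + £5.97 + £9.72 + £11.62 = £29.67

£29.67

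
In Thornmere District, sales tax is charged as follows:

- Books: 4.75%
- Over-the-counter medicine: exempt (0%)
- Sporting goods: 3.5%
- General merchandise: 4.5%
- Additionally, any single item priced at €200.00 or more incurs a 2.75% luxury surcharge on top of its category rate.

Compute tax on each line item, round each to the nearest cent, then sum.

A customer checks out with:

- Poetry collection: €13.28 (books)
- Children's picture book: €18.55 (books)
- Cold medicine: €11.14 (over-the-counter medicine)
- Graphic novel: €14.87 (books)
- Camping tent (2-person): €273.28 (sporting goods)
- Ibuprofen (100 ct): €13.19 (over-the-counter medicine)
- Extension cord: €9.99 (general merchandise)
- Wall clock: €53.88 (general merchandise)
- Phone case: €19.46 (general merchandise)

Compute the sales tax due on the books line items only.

€2.22

Poetry collection €13.28: books → 4.75% → €0.63
Children's picture book €18.55: books → 4.75% → €0.88
Graphic novel €14.87: books → 4.75% → €0.71
Tax on books = €0.63 + €0.88 + €0.71 = €2.22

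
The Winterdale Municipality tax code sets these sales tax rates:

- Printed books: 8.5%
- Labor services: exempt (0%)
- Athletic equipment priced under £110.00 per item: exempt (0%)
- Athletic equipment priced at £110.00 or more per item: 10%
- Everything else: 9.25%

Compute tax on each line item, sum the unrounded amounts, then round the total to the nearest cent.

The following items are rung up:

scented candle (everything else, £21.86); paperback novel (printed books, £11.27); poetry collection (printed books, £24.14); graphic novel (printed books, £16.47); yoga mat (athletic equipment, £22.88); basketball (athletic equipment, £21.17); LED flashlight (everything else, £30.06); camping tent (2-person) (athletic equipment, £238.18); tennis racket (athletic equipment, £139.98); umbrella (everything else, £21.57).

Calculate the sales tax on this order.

£49.02

Scented candle £21.86: everything else → 9.25% → £2.02205
Paperback novel £11.27: printed books → 8.5% → £0.95795
Poetry collection £24.14: printed books → 8.5% → £2.0519
Graphic novel £16.47: printed books → 8.5% → £1.39995
Yoga mat £22.88: athletic equipment, under £110.00 → 0% → £0.00
Basketball £21.17: athletic equipment, under £110.00 → 0% → £0.00
LED flashlight £30.06: everything else → 9.25% → £2.78055
Camping tent (2-person) £238.18: athletic equipment, £110.00 or more → 10% → £23.818
Tennis racket £139.98: athletic equipment, £110.00 or more → 10% → £13.998
Umbrella £21.57: everything else → 9.25% → £1.995225
Unrounded tax sum = £49.023625 → £49.02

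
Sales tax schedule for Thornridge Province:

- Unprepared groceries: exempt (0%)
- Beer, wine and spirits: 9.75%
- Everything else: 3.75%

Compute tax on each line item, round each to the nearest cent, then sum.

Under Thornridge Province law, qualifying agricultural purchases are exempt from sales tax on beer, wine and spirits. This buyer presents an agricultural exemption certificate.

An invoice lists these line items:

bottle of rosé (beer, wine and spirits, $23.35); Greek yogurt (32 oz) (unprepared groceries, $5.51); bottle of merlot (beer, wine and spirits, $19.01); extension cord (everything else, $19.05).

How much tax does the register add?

$0.71

Bottle of rosé $23.35: beer, wine and spirits, buyer-exempt → 0% → $0.00
Greek yogurt (32 oz) $5.51: unprepared groceries → 0% → $0.00
Bottle of merlot $19.01: beer, wine and spirits, buyer-exempt → 0% → $0.00
Extension cord $19.05: everything else → 3.75% → $0.71
Total tax = $0.71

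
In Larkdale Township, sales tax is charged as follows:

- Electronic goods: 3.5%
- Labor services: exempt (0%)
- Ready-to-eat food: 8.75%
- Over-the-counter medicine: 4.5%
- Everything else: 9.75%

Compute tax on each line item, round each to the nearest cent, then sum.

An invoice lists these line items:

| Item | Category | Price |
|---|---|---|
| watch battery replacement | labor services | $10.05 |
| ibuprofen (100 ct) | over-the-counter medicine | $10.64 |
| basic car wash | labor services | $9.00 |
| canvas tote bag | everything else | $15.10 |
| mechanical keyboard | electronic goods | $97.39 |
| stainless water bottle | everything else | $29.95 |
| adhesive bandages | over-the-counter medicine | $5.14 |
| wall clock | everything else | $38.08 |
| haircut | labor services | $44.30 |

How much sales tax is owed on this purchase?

Watch battery replacement $10.05: labor services → 0% → $0.00
Ibuprofen (100 ct) $10.64: over-the-counter medicine → 4.5% → $0.48
Basic car wash $9.00: labor services → 0% → $0.00
Canvas tote bag $15.10: everything else → 9.75% → $1.47
Mechanical keyboard $97.39: electronic goods → 3.5% → $3.41
Stainless water bottle $29.95: everything else → 9.75% → $2.92
Adhesive bandages $5.14: over-the-counter medicine → 4.5% → $0.23
Wall clock $38.08: everything else → 9.75% → $3.71
Haircut $44.30: labor services → 0% → $0.00
Total tax = $0.48 + $1.47 + $3.41 + $2.92 + $0.23 + $3.71 = $12.22

$12.22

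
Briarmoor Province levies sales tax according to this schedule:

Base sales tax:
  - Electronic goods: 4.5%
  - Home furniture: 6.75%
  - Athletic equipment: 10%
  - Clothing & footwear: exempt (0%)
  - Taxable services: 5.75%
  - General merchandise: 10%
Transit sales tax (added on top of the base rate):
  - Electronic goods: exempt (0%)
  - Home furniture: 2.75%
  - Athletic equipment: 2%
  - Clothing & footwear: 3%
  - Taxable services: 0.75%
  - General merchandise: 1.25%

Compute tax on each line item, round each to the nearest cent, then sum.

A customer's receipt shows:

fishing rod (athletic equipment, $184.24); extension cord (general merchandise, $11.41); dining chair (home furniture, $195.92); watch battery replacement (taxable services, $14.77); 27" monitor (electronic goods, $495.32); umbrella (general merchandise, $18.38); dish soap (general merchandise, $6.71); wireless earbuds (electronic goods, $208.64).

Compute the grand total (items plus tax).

Fishing rod $184.24: athletic equipment → 10% + 2% transit = 12% → $22.11
Extension cord $11.41: general merchandise → 10% + 1.25% transit = 11.25% → $1.28
Dining chair $195.92: home furniture → 6.75% + 2.75% transit = 9.5% → $18.61
Watch battery replacement $14.77: taxable services → 5.75% + 0.75% transit = 6.5% → $0.96
27" monitor $495.32: electronic goods → 4.5% + 0% transit = 4.5% → $22.29
Umbrella $18.38: general merchandise → 10% + 1.25% transit = 11.25% → $2.07
Dish soap $6.71: general merchandise → 10% + 1.25% transit = 11.25% → $0.75
Wireless earbuds $208.64: electronic goods → 4.5% + 0% transit = 4.5% → $9.39
Subtotal = $1135.39; tax = $77.46; total due = $1212.85

$1212.85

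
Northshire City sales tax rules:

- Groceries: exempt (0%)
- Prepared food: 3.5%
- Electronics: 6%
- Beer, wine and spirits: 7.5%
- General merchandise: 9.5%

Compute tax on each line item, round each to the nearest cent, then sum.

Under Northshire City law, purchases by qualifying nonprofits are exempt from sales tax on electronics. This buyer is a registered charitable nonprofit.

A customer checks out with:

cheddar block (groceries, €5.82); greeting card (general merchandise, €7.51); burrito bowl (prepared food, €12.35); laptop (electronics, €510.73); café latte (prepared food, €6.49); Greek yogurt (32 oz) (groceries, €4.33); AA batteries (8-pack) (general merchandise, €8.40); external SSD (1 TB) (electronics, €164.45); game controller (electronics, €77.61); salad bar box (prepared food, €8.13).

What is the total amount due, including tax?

Cheddar block €5.82: groceries → 0% → €0.00
Greeting card €7.51: general merchandise → 9.5% → €0.71
Burrito bowl €12.35: prepared food → 3.5% → €0.43
Laptop €510.73: electronics, buyer-exempt → 0% → €0.00
Café latte €6.49: prepared food → 3.5% → €0.23
Greek yogurt (32 oz) €4.33: groceries → 0% → €0.00
AA batteries (8-pack) €8.40: general merchandise → 9.5% → €0.80
External SSD (1 TB) €164.45: electronics, buyer-exempt → 0% → €0.00
Game controller €77.61: electronics, buyer-exempt → 0% → €0.00
Salad bar box €8.13: prepared food → 3.5% → €0.28
Subtotal = €805.82; tax = €2.45; total due = €808.27

€808.27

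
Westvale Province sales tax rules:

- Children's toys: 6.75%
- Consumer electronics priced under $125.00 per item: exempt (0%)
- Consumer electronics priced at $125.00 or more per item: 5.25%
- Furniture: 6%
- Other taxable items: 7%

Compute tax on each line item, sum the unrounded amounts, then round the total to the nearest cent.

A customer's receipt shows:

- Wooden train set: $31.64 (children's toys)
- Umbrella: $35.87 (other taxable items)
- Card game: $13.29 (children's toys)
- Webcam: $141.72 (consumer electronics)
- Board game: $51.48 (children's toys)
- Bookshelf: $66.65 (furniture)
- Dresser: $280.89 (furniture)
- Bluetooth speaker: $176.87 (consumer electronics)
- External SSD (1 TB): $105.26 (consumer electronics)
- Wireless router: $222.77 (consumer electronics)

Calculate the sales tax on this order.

Wooden train set $31.64: children's toys → 6.75% → $2.1357
Umbrella $35.87: other taxable items → 7% → $2.5109
Card game $13.29: children's toys → 6.75% → $0.897075
Webcam $141.72: consumer electronics, $125.00 or more → 5.25% → $7.4403
Board game $51.48: children's toys → 6.75% → $3.4749
Bookshelf $66.65: furniture → 6% → $3.999
Dresser $280.89: furniture → 6% → $16.8534
Bluetooth speaker $176.87: consumer electronics, $125.00 or more → 5.25% → $9.285675
External SSD (1 TB) $105.26: consumer electronics, under $125.00 → 0% → $0.00
Wireless router $222.77: consumer electronics, $125.00 or more → 5.25% → $11.695425
Unrounded tax sum = $58.292375 → $58.29

$58.29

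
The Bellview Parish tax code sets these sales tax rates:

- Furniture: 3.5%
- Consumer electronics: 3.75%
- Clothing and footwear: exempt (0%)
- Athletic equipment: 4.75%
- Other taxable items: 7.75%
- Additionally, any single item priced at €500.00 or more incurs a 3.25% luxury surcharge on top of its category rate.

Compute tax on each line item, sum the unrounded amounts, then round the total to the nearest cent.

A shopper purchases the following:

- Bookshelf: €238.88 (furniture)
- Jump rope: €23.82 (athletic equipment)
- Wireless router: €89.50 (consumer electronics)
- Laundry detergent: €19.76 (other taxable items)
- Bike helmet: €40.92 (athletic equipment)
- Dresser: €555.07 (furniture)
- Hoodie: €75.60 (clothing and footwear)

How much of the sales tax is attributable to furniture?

€45.83

Bookshelf €238.88: furniture → 3.5% → €8.3608
Dresser €555.07: furniture → 3.5% + 3.25% surcharge = 6.75% → €37.467225
Tax on furniture: unrounded sum = €45.828025 → €45.83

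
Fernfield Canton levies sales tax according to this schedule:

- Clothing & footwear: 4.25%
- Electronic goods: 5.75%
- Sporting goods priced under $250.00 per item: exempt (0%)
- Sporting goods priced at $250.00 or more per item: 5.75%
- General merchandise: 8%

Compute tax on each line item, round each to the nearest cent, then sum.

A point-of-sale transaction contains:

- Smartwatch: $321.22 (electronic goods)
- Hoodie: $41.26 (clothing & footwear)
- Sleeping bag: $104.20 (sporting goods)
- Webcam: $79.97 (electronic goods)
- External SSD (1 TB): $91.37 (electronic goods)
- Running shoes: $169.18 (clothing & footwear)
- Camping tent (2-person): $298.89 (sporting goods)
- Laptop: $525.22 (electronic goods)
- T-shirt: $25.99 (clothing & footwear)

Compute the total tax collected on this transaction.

Smartwatch $321.22: electronic goods → 5.75% → $18.47
Hoodie $41.26: clothing & footwear → 4.25% → $1.75
Sleeping bag $104.20: sporting goods, under $250.00 → 0% → $0.00
Webcam $79.97: electronic goods → 5.75% → $4.60
External SSD (1 TB) $91.37: electronic goods → 5.75% → $5.25
Running shoes $169.18: clothing & footwear → 4.25% → $7.19
Camping tent (2-person) $298.89: sporting goods, $250.00 or more → 5.75% → $17.19
Laptop $525.22: electronic goods → 5.75% → $30.20
T-shirt $25.99: clothing & footwear → 4.25% → $1.10
Total tax = $18.47 + $1.75 + $4.60 + $5.25 + $7.19 + $17.19 + $30.20 + $1.10 = $85.75

$85.75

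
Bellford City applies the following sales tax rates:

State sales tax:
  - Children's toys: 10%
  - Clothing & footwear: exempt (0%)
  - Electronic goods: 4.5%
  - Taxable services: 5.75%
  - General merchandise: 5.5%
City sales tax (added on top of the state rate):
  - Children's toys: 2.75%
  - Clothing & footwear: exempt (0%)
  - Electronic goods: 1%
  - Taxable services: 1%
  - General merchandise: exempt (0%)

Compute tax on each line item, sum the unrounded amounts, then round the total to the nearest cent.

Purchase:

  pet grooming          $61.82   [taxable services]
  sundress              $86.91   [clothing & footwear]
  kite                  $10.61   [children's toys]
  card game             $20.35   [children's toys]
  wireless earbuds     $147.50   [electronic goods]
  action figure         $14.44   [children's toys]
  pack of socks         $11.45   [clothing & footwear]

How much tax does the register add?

$18.07

Pet grooming $61.82: taxable services → 5.75% + 1% city = 6.75% → $4.17285
Sundress $86.91: clothing & footwear → 0% + 0% city = 0% → $0.00
Kite $10.61: children's toys → 10% + 2.75% city = 12.75% → $1.352775
Card game $20.35: children's toys → 10% + 2.75% city = 12.75% → $2.594625
Wireless earbuds $147.50: electronic goods → 4.5% + 1% city = 5.5% → $8.1125
Action figure $14.44: children's toys → 10% + 2.75% city = 12.75% → $1.8411
Pack of socks $11.45: clothing & footwear → 0% + 0% city = 0% → $0.00
Unrounded tax sum = $18.07385 → $18.07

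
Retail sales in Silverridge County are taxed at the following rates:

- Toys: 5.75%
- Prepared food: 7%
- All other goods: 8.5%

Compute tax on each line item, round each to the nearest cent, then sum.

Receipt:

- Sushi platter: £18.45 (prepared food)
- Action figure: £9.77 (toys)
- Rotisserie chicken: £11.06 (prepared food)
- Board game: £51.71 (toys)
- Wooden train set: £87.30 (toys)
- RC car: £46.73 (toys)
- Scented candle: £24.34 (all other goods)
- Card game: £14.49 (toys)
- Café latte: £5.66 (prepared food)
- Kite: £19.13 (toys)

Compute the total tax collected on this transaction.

Sushi platter £18.45: prepared food → 7% → £1.29
Action figure £9.77: toys → 5.75% → £0.56
Rotisserie chicken £11.06: prepared food → 7% → £0.77
Board game £51.71: toys → 5.75% → £2.97
Wooden train set £87.30: toys → 5.75% → £5.02
RC car £46.73: toys → 5.75% → £2.69
Scented candle £24.34: all other goods → 8.5% → £2.07
Card game £14.49: toys → 5.75% → £0.83
Café latte £5.66: prepared food → 7% → £0.40
Kite £19.13: toys → 5.75% → £1.10
Total tax = £1.29 + £0.56 + £0.77 + £2.97 + £5.02 + £2.69 + £2.07 + £0.83 + £0.40 + £1.10 = £17.70

£17.70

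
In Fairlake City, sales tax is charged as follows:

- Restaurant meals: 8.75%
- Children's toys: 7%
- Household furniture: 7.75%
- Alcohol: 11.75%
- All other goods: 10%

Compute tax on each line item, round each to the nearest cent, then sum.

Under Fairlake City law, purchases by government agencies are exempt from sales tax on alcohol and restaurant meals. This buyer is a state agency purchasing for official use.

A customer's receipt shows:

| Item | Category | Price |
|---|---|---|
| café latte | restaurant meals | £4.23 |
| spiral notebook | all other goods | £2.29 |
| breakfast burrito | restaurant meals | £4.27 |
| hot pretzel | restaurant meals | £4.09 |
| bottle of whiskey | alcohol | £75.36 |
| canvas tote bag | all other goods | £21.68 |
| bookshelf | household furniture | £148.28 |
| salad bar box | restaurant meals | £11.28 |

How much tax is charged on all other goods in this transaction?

Spiral notebook £2.29: all other goods → 10% → £0.23
Canvas tote bag £21.68: all other goods → 10% → £2.17
Tax on all other goods = £0.23 + £2.17 = £2.40

£2.40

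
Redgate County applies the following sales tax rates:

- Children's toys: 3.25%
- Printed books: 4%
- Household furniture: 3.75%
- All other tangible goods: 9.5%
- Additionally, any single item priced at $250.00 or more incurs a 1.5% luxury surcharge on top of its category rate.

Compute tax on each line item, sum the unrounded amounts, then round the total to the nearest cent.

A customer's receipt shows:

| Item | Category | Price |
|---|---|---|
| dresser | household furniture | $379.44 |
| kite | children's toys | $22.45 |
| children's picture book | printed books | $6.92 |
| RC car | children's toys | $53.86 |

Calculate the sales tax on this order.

Dresser $379.44: household furniture → 3.75% + 1.5% surcharge = 5.25% → $19.9206
Kite $22.45: children's toys → 3.25% → $0.729625
Children's picture book $6.92: printed books → 4% → $0.2768
RC car $53.86: children's toys → 3.25% → $1.75045
Unrounded tax sum = $22.677475 → $22.68

$22.68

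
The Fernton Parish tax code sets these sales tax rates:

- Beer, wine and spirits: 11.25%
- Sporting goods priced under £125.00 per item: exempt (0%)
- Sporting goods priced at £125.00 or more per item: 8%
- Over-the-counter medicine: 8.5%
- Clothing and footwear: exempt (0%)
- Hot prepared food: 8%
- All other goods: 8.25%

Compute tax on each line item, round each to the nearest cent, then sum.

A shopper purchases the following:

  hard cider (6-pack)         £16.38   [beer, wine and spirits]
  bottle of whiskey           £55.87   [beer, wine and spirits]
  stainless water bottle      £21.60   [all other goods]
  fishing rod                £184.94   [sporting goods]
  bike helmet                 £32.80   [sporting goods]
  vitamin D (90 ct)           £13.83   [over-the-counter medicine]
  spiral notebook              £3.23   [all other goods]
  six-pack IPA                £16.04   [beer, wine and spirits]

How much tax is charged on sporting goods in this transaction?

Fishing rod £184.94: sporting goods, £125.00 or more → 8% → £14.80
Bike helmet £32.80: sporting goods, under £125.00 → 0% → £0.00
Tax on sporting goods = £14.80 + £0.00 = £14.80

£14.80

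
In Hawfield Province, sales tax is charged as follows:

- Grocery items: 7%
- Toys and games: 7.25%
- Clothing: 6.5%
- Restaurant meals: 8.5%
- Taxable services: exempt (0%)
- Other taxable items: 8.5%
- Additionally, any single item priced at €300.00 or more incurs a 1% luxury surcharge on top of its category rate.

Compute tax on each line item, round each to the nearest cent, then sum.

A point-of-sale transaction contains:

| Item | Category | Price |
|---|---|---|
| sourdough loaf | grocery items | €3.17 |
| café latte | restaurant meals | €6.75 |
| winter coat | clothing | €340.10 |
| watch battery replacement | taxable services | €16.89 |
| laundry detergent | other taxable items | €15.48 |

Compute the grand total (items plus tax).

€410.01

Sourdough loaf €3.17: grocery items → 7% → €0.22
Café latte €6.75: restaurant meals → 8.5% → €0.57
Winter coat €340.10: clothing → 6.5% + 1% surcharge = 7.5% → €25.51
Watch battery replacement €16.89: taxable services → 0% → €0.00
Laundry detergent €15.48: other taxable items → 8.5% → €1.32
Subtotal = €382.39; tax = €27.62; total due = €410.01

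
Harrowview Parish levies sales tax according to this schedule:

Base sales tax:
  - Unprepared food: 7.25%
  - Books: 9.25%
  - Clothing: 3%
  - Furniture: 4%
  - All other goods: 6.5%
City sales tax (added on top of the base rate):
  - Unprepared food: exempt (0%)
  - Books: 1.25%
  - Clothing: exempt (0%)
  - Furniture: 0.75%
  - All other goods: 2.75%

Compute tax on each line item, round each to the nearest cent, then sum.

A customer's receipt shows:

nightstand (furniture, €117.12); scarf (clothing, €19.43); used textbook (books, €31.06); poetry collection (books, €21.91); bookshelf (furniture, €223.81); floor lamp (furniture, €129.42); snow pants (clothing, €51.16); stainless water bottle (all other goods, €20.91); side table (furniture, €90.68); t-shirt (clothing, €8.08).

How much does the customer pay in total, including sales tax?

Nightstand €117.12: furniture → 4% + 0.75% city = 4.75% → €5.56
Scarf €19.43: clothing → 3% + 0% city = 3% → €0.58
Used textbook €31.06: books → 9.25% + 1.25% city = 10.5% → €3.26
Poetry collection €21.91: books → 9.25% + 1.25% city = 10.5% → €2.30
Bookshelf €223.81: furniture → 4% + 0.75% city = 4.75% → €10.63
Floor lamp €129.42: furniture → 4% + 0.75% city = 4.75% → €6.15
Snow pants €51.16: clothing → 3% + 0% city = 3% → €1.53
Stainless water bottle €20.91: all other goods → 6.5% + 2.75% city = 9.25% → €1.93
Side table €90.68: furniture → 4% + 0.75% city = 4.75% → €4.31
T-shirt €8.08: clothing → 3% + 0% city = 3% → €0.24
Subtotal = €713.58; tax = €36.49; total due = €750.07

€750.07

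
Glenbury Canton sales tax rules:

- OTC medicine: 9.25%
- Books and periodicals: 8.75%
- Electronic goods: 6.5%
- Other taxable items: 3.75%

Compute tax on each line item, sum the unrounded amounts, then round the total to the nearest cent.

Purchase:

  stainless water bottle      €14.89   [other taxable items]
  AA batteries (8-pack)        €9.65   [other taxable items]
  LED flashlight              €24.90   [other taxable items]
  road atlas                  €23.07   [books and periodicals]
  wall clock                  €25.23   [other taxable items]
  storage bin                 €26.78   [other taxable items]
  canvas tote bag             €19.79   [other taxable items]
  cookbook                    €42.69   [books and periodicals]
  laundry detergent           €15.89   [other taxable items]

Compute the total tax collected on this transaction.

€10.90

Stainless water bottle €14.89: other taxable items → 3.75% → €0.558375
AA batteries (8-pack) €9.65: other taxable items → 3.75% → €0.361875
LED flashlight €24.90: other taxable items → 3.75% → €0.93375
Road atlas €23.07: books and periodicals → 8.75% → €2.018625
Wall clock €25.23: other taxable items → 3.75% → €0.946125
Storage bin €26.78: other taxable items → 3.75% → €1.00425
Canvas tote bag €19.79: other taxable items → 3.75% → €0.742125
Cookbook €42.69: books and periodicals → 8.75% → €3.735375
Laundry detergent €15.89: other taxable items → 3.75% → €0.595875
Unrounded tax sum = €10.896375 → €10.90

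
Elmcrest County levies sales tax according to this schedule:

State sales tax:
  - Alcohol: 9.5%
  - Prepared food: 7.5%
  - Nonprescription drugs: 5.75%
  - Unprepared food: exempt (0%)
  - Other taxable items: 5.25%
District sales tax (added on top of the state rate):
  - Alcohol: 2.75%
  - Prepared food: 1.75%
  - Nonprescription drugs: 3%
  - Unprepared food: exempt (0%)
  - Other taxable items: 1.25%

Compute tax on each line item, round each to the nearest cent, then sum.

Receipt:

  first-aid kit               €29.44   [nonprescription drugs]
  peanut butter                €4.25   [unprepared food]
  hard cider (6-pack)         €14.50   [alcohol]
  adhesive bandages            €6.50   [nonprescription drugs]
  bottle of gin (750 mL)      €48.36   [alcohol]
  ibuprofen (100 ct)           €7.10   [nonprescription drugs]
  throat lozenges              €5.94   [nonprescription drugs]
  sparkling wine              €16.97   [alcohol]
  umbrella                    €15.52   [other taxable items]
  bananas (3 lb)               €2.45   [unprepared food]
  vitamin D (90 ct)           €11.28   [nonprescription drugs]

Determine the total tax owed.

€16.07

First-aid kit €29.44: nonprescription drugs → 5.75% + 3% district = 8.75% → €2.58
Peanut butter €4.25: unprepared food → 0% + 0% district = 0% → €0.00
Hard cider (6-pack) €14.50: alcohol → 9.5% + 2.75% district = 12.25% → €1.78
Adhesive bandages €6.50: nonprescription drugs → 5.75% + 3% district = 8.75% → €0.57
Bottle of gin (750 mL) €48.36: alcohol → 9.5% + 2.75% district = 12.25% → €5.92
Ibuprofen (100 ct) €7.10: nonprescription drugs → 5.75% + 3% district = 8.75% → €0.62
Throat lozenges €5.94: nonprescription drugs → 5.75% + 3% district = 8.75% → €0.52
Sparkling wine €16.97: alcohol → 9.5% + 2.75% district = 12.25% → €2.08
Umbrella €15.52: other taxable items → 5.25% + 1.25% district = 6.5% → €1.01
Bananas (3 lb) €2.45: unprepared food → 0% + 0% district = 0% → €0.00
Vitamin D (90 ct) €11.28: nonprescription drugs → 5.75% + 3% district = 8.75% → €0.99
Total tax = €2.58 + €1.78 + €0.57 + €5.92 + €0.62 + €0.52 + €2.08 + €1.01 + €0.99 = €16.07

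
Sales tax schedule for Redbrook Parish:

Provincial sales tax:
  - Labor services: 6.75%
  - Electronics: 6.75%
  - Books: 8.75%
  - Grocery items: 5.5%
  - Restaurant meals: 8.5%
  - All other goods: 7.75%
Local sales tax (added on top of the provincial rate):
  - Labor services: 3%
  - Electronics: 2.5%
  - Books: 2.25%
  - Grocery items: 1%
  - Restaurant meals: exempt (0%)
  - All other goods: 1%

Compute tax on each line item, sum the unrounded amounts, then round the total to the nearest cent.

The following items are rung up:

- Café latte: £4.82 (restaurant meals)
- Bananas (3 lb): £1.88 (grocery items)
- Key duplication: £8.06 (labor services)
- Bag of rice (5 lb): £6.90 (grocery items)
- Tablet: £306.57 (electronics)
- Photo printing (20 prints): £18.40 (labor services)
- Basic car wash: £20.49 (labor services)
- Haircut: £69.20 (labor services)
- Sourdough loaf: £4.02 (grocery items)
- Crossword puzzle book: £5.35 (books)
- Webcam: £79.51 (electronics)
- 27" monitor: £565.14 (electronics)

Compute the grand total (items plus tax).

£1191.48

Café latte £4.82: restaurant meals → 8.5% + 0% local = 8.5% → £0.4097
Bananas (3 lb) £1.88: grocery items → 5.5% + 1% local = 6.5% → £0.1222
Key duplication £8.06: labor services → 6.75% + 3% local = 9.75% → £0.78585
Bag of rice (5 lb) £6.90: grocery items → 5.5% + 1% local = 6.5% → £0.4485
Tablet £306.57: electronics → 6.75% + 2.5% local = 9.25% → £28.357725
Photo printing (20 prints) £18.40: labor services → 6.75% + 3% local = 9.75% → £1.794
Basic car wash £20.49: labor services → 6.75% + 3% local = 9.75% → £1.997775
Haircut £69.20: labor services → 6.75% + 3% local = 9.75% → £6.747
Sourdough loaf £4.02: grocery items → 5.5% + 1% local = 6.5% → £0.2613
Crossword puzzle book £5.35: books → 8.75% + 2.25% local = 11% → £0.5885
Webcam £79.51: electronics → 6.75% + 2.5% local = 9.25% → £7.354675
27" monitor £565.14: electronics → 6.75% + 2.5% local = 9.25% → £52.27545
Subtotal = £1090.34; unrounded tax = £101.142675 → £101.14; total due = £1191.48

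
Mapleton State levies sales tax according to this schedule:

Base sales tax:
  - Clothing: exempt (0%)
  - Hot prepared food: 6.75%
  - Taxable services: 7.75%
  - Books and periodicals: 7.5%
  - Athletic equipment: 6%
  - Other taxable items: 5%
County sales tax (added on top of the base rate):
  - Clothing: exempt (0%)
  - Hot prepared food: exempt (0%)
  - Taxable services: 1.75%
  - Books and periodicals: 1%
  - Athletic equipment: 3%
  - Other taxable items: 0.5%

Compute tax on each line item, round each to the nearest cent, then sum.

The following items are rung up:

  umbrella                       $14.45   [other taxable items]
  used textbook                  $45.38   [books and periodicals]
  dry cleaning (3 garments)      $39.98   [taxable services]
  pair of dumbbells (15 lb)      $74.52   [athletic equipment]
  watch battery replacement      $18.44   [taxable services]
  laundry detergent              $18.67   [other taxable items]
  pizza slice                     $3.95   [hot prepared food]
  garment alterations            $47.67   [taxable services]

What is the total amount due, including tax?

Umbrella $14.45: other taxable items → 5% + 0.5% county = 5.5% → $0.79
Used textbook $45.38: books and periodicals → 7.5% + 1% county = 8.5% → $3.86
Dry cleaning (3 garments) $39.98: taxable services → 7.75% + 1.75% county = 9.5% → $3.80
Pair of dumbbells (15 lb) $74.52: athletic equipment → 6% + 3% county = 9% → $6.71
Watch battery replacement $18.44: taxable services → 7.75% + 1.75% county = 9.5% → $1.75
Laundry detergent $18.67: other taxable items → 5% + 0.5% county = 5.5% → $1.03
Pizza slice $3.95: hot prepared food → 6.75% + 0% county = 6.75% → $0.27
Garment alterations $47.67: taxable services → 7.75% + 1.75% county = 9.5% → $4.53
Subtotal = $263.06; tax = $22.74; total due = $285.80

$285.80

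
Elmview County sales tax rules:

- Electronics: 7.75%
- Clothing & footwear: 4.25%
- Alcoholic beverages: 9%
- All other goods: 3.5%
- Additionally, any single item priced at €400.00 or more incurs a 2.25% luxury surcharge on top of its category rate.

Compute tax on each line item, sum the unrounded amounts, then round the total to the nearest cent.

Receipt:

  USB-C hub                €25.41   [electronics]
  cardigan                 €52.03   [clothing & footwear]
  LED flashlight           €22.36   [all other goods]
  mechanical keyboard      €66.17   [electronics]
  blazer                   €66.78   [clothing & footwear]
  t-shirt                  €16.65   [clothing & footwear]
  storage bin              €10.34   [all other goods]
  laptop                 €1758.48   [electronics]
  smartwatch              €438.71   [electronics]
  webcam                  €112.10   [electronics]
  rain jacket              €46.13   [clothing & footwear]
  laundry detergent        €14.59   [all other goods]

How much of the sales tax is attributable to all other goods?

LED flashlight €22.36: all other goods → 3.5% → €0.7826
Storage bin €10.34: all other goods → 3.5% → €0.3619
Laundry detergent €14.59: all other goods → 3.5% → €0.51065
Tax on all other goods: unrounded sum = €1.65515 → €1.66

€1.66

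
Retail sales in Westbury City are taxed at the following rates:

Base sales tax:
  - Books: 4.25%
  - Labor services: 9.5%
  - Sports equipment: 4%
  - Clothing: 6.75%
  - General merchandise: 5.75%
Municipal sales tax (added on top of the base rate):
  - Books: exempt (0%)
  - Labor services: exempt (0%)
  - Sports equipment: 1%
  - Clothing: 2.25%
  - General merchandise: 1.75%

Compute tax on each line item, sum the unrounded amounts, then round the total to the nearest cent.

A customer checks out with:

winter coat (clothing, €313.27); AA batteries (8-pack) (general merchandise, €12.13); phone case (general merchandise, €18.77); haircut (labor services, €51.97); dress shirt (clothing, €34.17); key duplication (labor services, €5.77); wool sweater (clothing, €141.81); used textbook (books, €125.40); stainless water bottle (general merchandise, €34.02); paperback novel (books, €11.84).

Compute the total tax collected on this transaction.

€60.22

Winter coat €313.27: clothing → 6.75% + 2.25% municipal = 9% → €28.1943
AA batteries (8-pack) €12.13: general merchandise → 5.75% + 1.75% municipal = 7.5% → €0.90975
Phone case €18.77: general merchandise → 5.75% + 1.75% municipal = 7.5% → €1.40775
Haircut €51.97: labor services → 9.5% + 0% municipal = 9.5% → €4.93715
Dress shirt €34.17: clothing → 6.75% + 2.25% municipal = 9% → €3.0753
Key duplication €5.77: labor services → 9.5% + 0% municipal = 9.5% → €0.54815
Wool sweater €141.81: clothing → 6.75% + 2.25% municipal = 9% → €12.7629
Used textbook €125.40: books → 4.25% + 0% municipal = 4.25% → €5.3295
Stainless water bottle €34.02: general merchandise → 5.75% + 1.75% municipal = 7.5% → €2.5515
Paperback novel €11.84: books → 4.25% + 0% municipal = 4.25% → €0.5032
Unrounded tax sum = €60.2195 → €60.22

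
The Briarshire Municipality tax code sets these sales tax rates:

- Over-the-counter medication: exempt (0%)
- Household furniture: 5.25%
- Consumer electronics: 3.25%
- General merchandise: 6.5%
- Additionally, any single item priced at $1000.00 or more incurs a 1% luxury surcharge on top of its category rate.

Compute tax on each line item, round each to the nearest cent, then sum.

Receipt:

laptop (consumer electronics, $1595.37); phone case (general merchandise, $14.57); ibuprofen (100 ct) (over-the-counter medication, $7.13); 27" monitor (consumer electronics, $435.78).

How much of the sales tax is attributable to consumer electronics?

$81.96

Laptop $1595.37: consumer electronics → 3.25% + 1% surcharge = 4.25% → $67.80
27" monitor $435.78: consumer electronics → 3.25% → $14.16
Tax on consumer electronics = $67.80 + $14.16 = $81.96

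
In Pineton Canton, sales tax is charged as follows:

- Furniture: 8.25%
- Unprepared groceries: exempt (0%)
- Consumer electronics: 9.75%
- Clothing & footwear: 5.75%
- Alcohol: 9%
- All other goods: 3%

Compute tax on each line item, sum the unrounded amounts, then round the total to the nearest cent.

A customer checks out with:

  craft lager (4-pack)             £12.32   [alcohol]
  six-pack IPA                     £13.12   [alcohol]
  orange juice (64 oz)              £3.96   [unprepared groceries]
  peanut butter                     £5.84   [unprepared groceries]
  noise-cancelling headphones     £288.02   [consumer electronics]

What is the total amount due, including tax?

Craft lager (4-pack) £12.32: alcohol → 9% → £1.1088
Six-pack IPA £13.12: alcohol → 9% → £1.1808
Orange juice (64 oz) £3.96: unprepared groceries → 0% → £0.00
Peanut butter £5.84: unprepared groceries → 0% → £0.00
Noise-cancelling headphones £288.02: consumer electronics → 9.75% → £28.08195
Subtotal = £323.26; unrounded tax = £30.37155 → £30.37; total due = £353.63

£353.63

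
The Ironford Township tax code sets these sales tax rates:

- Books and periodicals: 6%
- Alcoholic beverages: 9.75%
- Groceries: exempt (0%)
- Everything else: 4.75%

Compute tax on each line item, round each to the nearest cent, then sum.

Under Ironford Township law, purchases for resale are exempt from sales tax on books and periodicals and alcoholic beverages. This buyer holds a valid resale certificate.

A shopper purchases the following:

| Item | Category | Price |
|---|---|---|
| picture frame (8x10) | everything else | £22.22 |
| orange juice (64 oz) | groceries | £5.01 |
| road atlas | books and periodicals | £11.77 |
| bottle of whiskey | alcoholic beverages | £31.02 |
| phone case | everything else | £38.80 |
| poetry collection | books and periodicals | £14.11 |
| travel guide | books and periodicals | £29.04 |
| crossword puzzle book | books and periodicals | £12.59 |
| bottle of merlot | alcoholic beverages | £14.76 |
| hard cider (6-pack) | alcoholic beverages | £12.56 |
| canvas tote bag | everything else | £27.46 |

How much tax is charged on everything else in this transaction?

£4.20

Picture frame (8x10) £22.22: everything else → 4.75% → £1.06
Phone case £38.80: everything else → 4.75% → £1.84
Canvas tote bag £27.46: everything else → 4.75% → £1.30
Tax on everything else = £1.06 + £1.84 + £1.30 = £4.20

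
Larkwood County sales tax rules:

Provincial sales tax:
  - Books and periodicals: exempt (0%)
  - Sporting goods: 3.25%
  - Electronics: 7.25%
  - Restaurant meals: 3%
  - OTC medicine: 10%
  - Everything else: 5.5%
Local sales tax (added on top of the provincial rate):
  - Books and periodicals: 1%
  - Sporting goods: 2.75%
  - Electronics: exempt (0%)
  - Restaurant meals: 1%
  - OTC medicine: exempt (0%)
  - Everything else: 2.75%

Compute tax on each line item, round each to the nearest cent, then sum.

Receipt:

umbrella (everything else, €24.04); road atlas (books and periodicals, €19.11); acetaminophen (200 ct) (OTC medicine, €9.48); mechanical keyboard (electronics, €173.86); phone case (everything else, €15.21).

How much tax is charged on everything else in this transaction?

€3.23

Umbrella €24.04: everything else → 5.5% + 2.75% local = 8.25% → €1.98
Phone case €15.21: everything else → 5.5% + 2.75% local = 8.25% → €1.25
Tax on everything else = €1.98 + €1.25 = €3.23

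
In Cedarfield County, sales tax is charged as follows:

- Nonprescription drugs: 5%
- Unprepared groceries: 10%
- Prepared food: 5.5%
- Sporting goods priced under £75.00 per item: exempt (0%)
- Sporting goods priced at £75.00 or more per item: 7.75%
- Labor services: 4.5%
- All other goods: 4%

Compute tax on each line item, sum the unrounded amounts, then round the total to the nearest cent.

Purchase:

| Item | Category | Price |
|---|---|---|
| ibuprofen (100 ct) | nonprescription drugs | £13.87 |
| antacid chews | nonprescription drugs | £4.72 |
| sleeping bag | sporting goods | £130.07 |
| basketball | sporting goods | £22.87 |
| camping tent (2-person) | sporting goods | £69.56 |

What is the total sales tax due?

Ibuprofen (100 ct) £13.87: nonprescription drugs → 5% → £0.6935
Antacid chews £4.72: nonprescription drugs → 5% → £0.236
Sleeping bag £130.07: sporting goods, £75.00 or more → 7.75% → £10.080425
Basketball £22.87: sporting goods, under £75.00 → 0% → £0.00
Camping tent (2-person) £69.56: sporting goods, under £75.00 → 0% → £0.00
Unrounded tax sum = £11.009925 → £11.01

£11.01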